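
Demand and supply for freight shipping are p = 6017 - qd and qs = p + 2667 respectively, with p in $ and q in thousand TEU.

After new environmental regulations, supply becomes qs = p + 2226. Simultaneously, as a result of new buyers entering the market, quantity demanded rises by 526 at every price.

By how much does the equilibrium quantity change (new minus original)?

+42.5

Solve the original market: 6017 - p = p + 2667, hence p = 1675 and q = 4342.
The new curves are qd = 6543 - p (demand) and qs = p + 2226 (supply).
New equilibrium: 6543 - p = p + 2226 ⇒ 4317 = 2p ⇒ p = 2158.5, q = 4384.5.
Δq = 4384.5 − 4342 = +42.5.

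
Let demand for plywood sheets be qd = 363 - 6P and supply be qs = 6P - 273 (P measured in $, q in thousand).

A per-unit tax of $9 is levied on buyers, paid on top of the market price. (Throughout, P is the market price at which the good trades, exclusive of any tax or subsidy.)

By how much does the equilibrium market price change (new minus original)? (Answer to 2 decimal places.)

Before the shock: 363 - 6P = 6P - 273 ⇒ 636 = 12P ⇒ P = 53, q = 45.
Since buyers pay the price plus the tax, the effective demand curve becomes qd = 309 - 6P.
Equate the new curves: 309 - 6P = 6P - 273, giving 582 = 12P, P = 48.5, q = 18.
ΔP = 48.5 − 53 = -4.50.

-4.50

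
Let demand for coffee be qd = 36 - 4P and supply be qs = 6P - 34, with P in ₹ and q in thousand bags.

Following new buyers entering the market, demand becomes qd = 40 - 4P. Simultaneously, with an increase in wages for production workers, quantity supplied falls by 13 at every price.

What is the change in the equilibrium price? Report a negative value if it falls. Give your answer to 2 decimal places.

+1.70

Solve the original market: 36 - 4P = 6P - 34, hence P = 7 and q = 8.
With the change applied: demand qd = 40 - 4P, supply qs = 6P - 47.
Clearing the new market: 40 - 4P = 6P - 47, so P = 8.7 and q = 5.2.
ΔP = 8.7 − 7 = +1.70.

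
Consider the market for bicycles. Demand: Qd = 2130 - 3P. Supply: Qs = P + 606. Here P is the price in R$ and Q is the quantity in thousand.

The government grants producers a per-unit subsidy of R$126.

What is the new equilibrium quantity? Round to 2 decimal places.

1081.50

Before the shock: 2130 - 3P = P + 606 ⇒ 1524 = 4P ⇒ P = 381, Q = 987.
Since sellers receive the price plus the subsidy, the effective supply curve becomes Qs = P + 732.
Equate the new curves: 2130 - 3P = P + 732, giving 1398 = 4P, P = 349.5, Q = 1081.5.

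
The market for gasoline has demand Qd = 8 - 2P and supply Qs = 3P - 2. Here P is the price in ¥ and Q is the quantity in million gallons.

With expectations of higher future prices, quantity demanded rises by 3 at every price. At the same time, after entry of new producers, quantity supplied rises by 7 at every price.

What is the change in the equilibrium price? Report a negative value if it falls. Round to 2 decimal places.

-0.80

Initially, 8 - 2P = 3P - 2, so 10 = 5P and P = 2, Q = 4.
The new curves are Qd = 11 - 2P (demand) and Qs = 3P + 5 (supply).
Equate the new curves: 11 - 2P = 3P + 5, giving 6 = 5P, P = 1.2, Q = 8.6.
ΔP = 1.2 − 2 = -0.80.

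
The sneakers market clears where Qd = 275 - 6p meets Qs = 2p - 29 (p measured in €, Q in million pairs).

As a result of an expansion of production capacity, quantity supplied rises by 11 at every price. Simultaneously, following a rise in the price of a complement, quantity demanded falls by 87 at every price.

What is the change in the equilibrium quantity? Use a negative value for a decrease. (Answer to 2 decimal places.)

-13.50

Before the shock: 275 - 6p = 2p - 29 ⇒ 304 = 8p ⇒ p = 38, Q = 47.
The shock moves the curves to Qd = 188 - 6p and Qs = 2p - 18.
New equilibrium: 188 - 6p = 2p - 18 ⇒ 206 = 8p ⇒ p = 25.75, Q = 33.5.
ΔQ = 33.5 − 47 = -13.50.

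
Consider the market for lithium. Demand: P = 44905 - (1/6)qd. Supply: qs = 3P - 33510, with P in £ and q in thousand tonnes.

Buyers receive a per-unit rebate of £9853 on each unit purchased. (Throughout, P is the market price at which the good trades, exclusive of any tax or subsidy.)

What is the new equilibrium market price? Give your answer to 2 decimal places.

Initially, 269430 - 6P = 3P - 33510, so 302940 = 9P and P = 33660, q = 67470.
Since buyers' out-of-pocket price is the market price minus the rebate, the effective demand curve becomes qd = 328548 - 6P.
Equate the new curves: 328548 - 6P = 3P - 33510, giving 362058 = 9P, P = 120686/3 ≈ 40228.6667, q = 87176.

40228.67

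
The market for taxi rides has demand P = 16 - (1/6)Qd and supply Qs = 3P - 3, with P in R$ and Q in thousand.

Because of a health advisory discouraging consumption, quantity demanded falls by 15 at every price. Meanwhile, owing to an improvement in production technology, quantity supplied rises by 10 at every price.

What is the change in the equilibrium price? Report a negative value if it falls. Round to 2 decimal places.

-2.78

Initially, 96 - 6P = 3P - 3, so 99 = 9P and P = 11, Q = 30.
After the shift, demand is Qd = 81 - 6P and supply is Qs = 3P + 7.
New equilibrium: 81 - 6P = 3P + 7 ⇒ 74 = 9P ⇒ P = 74/9 ≈ 8.2222, Q = 95/3 ≈ 31.6667.
ΔP = 8.2222 − 11 = -2.78.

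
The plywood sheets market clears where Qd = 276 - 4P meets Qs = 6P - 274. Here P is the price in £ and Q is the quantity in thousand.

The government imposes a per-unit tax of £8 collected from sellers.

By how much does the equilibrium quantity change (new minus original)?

-19.2

Initially, 276 - 4P = 6P - 274, so 550 = 10P and P = 55, Q = 56.
Since sellers keep the price net of the tax, the effective supply curve becomes Qs = 6P - 322.
Setting them equal: 276 - 4P = 6P - 322 → 598 = 10P, so P = 59.8 and Q = 36.8.
ΔQ = 36.8 − 56 = -19.2.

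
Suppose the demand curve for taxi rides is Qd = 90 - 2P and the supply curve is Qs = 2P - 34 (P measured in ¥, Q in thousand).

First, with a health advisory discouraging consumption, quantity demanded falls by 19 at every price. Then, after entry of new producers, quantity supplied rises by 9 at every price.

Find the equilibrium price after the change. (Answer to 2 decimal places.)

24.00

Initially, 90 - 2P = 2P - 34, so 124 = 4P and P = 31, Q = 28.
With the change applied: demand Qd = 71 - 2P, supply Qs = 2P - 25.
Equate the new curves: 71 - 2P = 2P - 25, giving 96 = 4P, P = 24, Q = 23.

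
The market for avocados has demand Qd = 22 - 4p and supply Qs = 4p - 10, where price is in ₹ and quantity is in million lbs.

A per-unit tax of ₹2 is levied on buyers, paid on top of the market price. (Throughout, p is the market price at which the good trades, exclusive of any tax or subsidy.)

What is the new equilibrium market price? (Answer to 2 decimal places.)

3.00

Before the shock: 22 - 4p = 4p - 10 ⇒ 32 = 8p ⇒ p = 4, Q = 6.
Since buyers pay the price plus the tax, the effective demand curve becomes Qd = 14 - 4p.
Clearing the new market: 14 - 4p = 4p - 10, so p = 3 and Q = 2.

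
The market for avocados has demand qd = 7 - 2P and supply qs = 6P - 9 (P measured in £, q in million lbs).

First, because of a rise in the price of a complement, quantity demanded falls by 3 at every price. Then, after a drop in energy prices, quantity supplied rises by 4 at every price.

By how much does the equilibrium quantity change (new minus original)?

Original equilibrium: 7 - 2P = 6P - 9 gives 16 = 8P, so P = 2 and q = 3.
After the shift, demand is qd = 4 - 2P and supply is qs = 6P - 5.
New equilibrium: 4 - 2P = 6P - 5 ⇒ 9 = 8P ⇒ P = 1.125, q = 1.75.
Δq = 1.75 − 3 = -1.25.

-1.25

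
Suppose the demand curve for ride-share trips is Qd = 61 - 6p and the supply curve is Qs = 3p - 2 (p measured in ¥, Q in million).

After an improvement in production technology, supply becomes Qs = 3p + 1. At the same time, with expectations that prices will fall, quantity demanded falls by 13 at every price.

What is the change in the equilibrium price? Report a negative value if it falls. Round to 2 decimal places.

Initially, 61 - 6p = 3p - 2, so 63 = 9p and p = 7, Q = 19.
With the change applied: demand Qd = 48 - 6p, supply Qs = 3p + 1.
Clearing the new market: 48 - 6p = 3p + 1, so p = 47/9 ≈ 5.2222 and Q = 50/3 ≈ 16.6667.
Δp = 5.2222 − 7 = -1.78.

-1.78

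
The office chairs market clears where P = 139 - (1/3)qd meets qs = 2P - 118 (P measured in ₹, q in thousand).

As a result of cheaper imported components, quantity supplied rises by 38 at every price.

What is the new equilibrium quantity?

118.8

Original equilibrium: 417 - 3P = 2P - 118 gives 535 = 5P, so P = 107 and q = 96.
After the shift, demand is qd = 417 - 3P and supply is qs = 2P - 80.
New equilibrium: 417 - 3P = 2P - 80 ⇒ 497 = 5P ⇒ P = 99.4, q = 118.8.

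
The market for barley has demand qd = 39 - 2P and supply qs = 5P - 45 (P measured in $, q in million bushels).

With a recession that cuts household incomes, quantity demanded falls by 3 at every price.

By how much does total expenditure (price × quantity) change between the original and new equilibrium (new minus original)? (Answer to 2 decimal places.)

Initially, 39 - 2P = 5P - 45, so 84 = 7P and P = 12, q = 15.
The new curves are qd = 36 - 2P (demand) and qs = 5P - 45 (supply).
Equate the new curves: 36 - 2P = 5P - 45, giving 81 = 7P, P = 81/7 ≈ 11.5714, q = 90/7 ≈ 12.8571.
Expenditure moves from 12×15 = 180 to 11.5714×12.8571 = 148.7755; change = -31.22.

-31.22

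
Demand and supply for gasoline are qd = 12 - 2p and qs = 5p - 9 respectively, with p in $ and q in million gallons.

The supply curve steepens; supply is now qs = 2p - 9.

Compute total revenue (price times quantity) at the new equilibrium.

Original equilibrium: 12 - 2p = 5p - 9 gives 21 = 7p, so p = 3 and q = 6.
With the change applied: demand qd = 12 - 2p, supply qs = 2p - 9.
Setting them equal: 12 - 2p = 2p - 9 → 21 = 4p, so p = 5.25 and q = 1.5.
New expenditure = 5.25 × 1.5 = 7.875.

7.875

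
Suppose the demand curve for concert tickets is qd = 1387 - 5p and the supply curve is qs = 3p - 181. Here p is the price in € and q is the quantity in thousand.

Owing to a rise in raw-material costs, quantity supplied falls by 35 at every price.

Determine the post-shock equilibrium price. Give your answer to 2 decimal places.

200.38

Original equilibrium: 1387 - 5p = 3p - 181 gives 1568 = 8p, so p = 196 and q = 407.
The new curves are qd = 1387 - 5p (demand) and qs = 3p - 216 (supply).
Setting them equal: 1387 - 5p = 3p - 216 → 1603 = 8p, so p = 200.375 and q = 385.125.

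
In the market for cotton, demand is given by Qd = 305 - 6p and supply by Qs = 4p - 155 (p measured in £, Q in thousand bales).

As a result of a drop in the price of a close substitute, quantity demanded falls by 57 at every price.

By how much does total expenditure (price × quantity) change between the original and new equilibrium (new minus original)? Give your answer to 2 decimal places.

Original equilibrium: 305 - 6p = 4p - 155 gives 460 = 10p, so p = 46 and Q = 29.
After the shift, demand is Qd = 248 - 6p and supply is Qs = 4p - 155.
Equate the new curves: 248 - 6p = 4p - 155, giving 403 = 10p, p = 40.3, Q = 6.2.
Expenditure moves from 46×29 = 1334 to 40.3×6.2 = 249.86; change = -1084.14.

-1084.14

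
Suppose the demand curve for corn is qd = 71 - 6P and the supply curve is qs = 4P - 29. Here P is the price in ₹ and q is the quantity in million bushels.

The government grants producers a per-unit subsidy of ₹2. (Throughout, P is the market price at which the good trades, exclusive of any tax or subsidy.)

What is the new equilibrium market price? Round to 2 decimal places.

9.20

Original equilibrium: 71 - 6P = 4P - 29 gives 100 = 10P, so P = 10 and q = 11.
Since sellers receive the price plus the subsidy, the effective supply curve becomes qs = 4P - 21.
New equilibrium: 71 - 6P = 4P - 21 ⇒ 92 = 10P ⇒ P = 9.2, q = 15.8.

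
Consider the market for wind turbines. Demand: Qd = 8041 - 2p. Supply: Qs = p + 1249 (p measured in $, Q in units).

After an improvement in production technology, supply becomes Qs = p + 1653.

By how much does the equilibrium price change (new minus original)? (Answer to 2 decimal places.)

Solve the original market: 8041 - 2p = p + 1249, hence p = 2264 and Q = 3513.
The new curves are Qd = 8041 - 2p (demand) and Qs = p + 1653 (supply).
Clearing the new market: 8041 - 2p = p + 1653, so p = 6388/3 ≈ 2129.3333 and Q = 11347/3 ≈ 3782.3333.
Δp = 2129.3333 − 2264 = -134.67.

-134.67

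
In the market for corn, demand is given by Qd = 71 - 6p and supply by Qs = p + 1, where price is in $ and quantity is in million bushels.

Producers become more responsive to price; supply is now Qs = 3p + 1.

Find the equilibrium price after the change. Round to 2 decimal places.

7.78

Before the shock: 71 - 6p = p + 1 ⇒ 70 = 7p ⇒ p = 10, Q = 11.
With the change applied: demand Qd = 71 - 6p, supply Qs = 3p + 1.
Setting them equal: 71 - 6p = 3p + 1 → 70 = 9p, so p = 70/9 ≈ 7.7778 and Q = 73/3 ≈ 24.3333.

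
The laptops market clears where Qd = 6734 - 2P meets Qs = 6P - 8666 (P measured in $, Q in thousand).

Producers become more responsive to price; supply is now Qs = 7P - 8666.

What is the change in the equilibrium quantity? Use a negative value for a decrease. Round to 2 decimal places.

+427.78

Initially, 6734 - 2P = 6P - 8666, so 15400 = 8P and P = 1925, Q = 2884.
The shock moves the curves to Qd = 6734 - 2P and Qs = 7P - 8666.
Setting them equal: 6734 - 2P = 7P - 8666 → 15400 = 9P, so P = 15400/9 ≈ 1711.1111 and Q = 29806/9 ≈ 3311.7778.
ΔQ = 3311.7778 − 2884 = +427.78.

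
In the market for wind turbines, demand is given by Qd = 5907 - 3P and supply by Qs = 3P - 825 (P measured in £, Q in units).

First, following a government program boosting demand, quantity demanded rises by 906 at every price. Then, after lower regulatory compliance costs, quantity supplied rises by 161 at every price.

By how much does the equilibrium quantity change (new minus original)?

Before the shock: 5907 - 3P = 3P - 825 ⇒ 6732 = 6P ⇒ P = 1122, Q = 2541.
After the shift, demand is Qd = 6813 - 3P and supply is Qs = 3P - 664.
New equilibrium: 6813 - 3P = 3P - 664 ⇒ 7477 = 6P ⇒ P = 7477/6 ≈ 1246.1667, Q = 3074.5.
ΔQ = 3074.5 − 2541 = +533.5.

+533.5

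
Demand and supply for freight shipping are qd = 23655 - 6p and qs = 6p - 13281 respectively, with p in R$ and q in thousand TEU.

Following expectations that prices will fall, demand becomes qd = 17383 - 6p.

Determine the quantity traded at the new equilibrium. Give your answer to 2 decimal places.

2051.00

Original equilibrium: 23655 - 6p = 6p - 13281 gives 36936 = 12p, so p = 3078 and q = 5187.
After the shift, demand is qd = 17383 - 6p and supply is qs = 6p - 13281.
Setting them equal: 17383 - 6p = 6p - 13281 → 30664 = 12p, so p = 7666/3 ≈ 2555.3333 and q = 2051.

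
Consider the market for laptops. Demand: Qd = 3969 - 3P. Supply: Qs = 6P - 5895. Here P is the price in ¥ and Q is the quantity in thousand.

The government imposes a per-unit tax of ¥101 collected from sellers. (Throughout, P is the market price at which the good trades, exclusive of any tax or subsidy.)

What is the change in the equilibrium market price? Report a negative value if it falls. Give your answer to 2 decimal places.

Initially, 3969 - 3P = 6P - 5895, so 9864 = 9P and P = 1096, Q = 681.
Since sellers keep the price net of the tax, the effective supply curve becomes Qs = 6P - 6501.
New equilibrium: 3969 - 3P = 6P - 6501 ⇒ 10470 = 9P ⇒ P = 3490/3 ≈ 1163.3333, Q = 479.
ΔP = 1163.3333 − 1096 = +67.33.

+67.33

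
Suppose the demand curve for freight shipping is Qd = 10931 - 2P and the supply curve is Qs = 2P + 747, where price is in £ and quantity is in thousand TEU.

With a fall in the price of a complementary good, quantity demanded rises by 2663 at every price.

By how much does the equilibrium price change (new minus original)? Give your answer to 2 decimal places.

Before the shock: 10931 - 2P = 2P + 747 ⇒ 10184 = 4P ⇒ P = 2546, Q = 5839.
After the shift, demand is Qd = 13594 - 2P and supply is Qs = 2P + 747.
Equate the new curves: 13594 - 2P = 2P + 747, giving 12847 = 4P, P = 3211.75, Q = 7170.5.
ΔP = 3211.75 − 2546 = +665.75.

+665.75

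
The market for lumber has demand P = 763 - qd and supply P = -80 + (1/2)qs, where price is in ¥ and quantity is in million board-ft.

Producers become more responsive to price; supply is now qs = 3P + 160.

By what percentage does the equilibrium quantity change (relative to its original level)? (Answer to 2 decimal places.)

+8.94

Solve the original market: 763 - P = 2P + 160, hence P = 201 and q = 562.
With the change applied: demand qd = 763 - P, supply qs = 3P + 160.
Clearing the new market: 763 - P = 3P + 160, so P = 150.75 and q = 612.25.
%Δq = (612.25 − 562) / 562 × 100 = +8.94%.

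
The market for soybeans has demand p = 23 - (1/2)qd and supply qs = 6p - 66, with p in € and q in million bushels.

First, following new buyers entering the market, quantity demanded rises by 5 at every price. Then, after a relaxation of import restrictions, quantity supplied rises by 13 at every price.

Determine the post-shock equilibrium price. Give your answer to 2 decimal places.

13.00

Original equilibrium: 46 - 2p = 6p - 66 gives 112 = 8p, so p = 14 and q = 18.
After the shift, demand is qd = 51 - 2p and supply is qs = 6p - 53.
Equate the new curves: 51 - 2p = 6p - 53, giving 104 = 8p, p = 13, q = 25.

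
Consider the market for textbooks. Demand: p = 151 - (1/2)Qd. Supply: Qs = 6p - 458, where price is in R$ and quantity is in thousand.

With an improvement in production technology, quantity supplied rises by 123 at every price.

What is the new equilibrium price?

79.625

Solve the original market: 302 - 2p = 6p - 458, hence p = 95 and Q = 112.
After the shift, demand is Qd = 302 - 2p and supply is Qs = 6p - 335.
New equilibrium: 302 - 2p = 6p - 335 ⇒ 637 = 8p ⇒ p = 79.625, Q = 142.75.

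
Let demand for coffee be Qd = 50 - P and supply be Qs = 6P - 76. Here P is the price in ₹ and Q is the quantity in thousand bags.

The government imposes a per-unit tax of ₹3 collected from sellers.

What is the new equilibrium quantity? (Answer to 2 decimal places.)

29.43

Solve the original market: 50 - P = 6P - 76, hence P = 18 and Q = 32.
Since sellers keep the price net of the tax, the effective supply curve becomes Qs = 6P - 94.
Equate the new curves: 50 - P = 6P - 94, giving 144 = 7P, P = 144/7 ≈ 20.5714, Q = 206/7 ≈ 29.4286.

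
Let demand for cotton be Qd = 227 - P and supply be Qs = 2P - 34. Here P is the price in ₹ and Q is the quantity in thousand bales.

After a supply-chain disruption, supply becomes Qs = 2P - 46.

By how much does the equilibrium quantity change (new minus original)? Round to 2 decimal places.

-4.00

Initially, 227 - P = 2P - 34, so 261 = 3P and P = 87, Q = 140.
The shock moves the curves to Qd = 227 - P and Qs = 2P - 46.
Equate the new curves: 227 - P = 2P - 46, giving 273 = 3P, P = 91, Q = 136.
ΔQ = 136 − 140 = -4.00.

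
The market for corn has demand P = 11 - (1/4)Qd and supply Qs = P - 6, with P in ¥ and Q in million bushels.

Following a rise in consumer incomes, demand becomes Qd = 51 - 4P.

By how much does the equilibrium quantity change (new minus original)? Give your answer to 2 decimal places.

Initially, 44 - 4P = P - 6, so 50 = 5P and P = 10, Q = 4.
The new curves are Qd = 51 - 4P (demand) and Qs = P - 6 (supply).
Equate the new curves: 51 - 4P = P - 6, giving 57 = 5P, P = 11.4, Q = 5.4.
ΔQ = 5.4 − 4 = +1.40.

+1.40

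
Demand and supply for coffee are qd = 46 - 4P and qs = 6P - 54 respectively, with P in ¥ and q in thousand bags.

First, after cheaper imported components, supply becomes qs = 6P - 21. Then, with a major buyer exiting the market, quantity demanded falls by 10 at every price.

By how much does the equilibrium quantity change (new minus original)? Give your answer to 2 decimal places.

Initially, 46 - 4P = 6P - 54, so 100 = 10P and P = 10, q = 6.
The shock moves the curves to qd = 36 - 4P and qs = 6P - 21.
Setting them equal: 36 - 4P = 6P - 21 → 57 = 10P, so P = 5.7 and q = 13.2.
Δq = 13.2 − 6 = +7.20.

+7.20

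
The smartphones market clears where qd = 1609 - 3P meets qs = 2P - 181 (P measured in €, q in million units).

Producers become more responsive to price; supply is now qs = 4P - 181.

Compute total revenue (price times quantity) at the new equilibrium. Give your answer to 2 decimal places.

215274.90

Solve the original market: 1609 - 3P = 2P - 181, hence P = 358 and q = 535.
The new curves are qd = 1609 - 3P (demand) and qs = 4P - 181 (supply).
Clearing the new market: 1609 - 3P = 4P - 181, so P = 1790/7 ≈ 255.7143 and q = 5893/7 ≈ 841.8571.
New expenditure = 255.7143 × 841.8571 = 215274.90.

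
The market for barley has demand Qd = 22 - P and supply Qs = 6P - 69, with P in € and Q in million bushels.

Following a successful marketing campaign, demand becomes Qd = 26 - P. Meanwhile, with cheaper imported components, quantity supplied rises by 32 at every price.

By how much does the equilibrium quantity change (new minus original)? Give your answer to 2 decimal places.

+8.00

Before the shock: 22 - P = 6P - 69 ⇒ 91 = 7P ⇒ P = 13, Q = 9.
With the change applied: demand Qd = 26 - P, supply Qs = 6P - 37.
Equate the new curves: 26 - P = 6P - 37, giving 63 = 7P, P = 9, Q = 17.
ΔQ = 17 − 9 = +8.00.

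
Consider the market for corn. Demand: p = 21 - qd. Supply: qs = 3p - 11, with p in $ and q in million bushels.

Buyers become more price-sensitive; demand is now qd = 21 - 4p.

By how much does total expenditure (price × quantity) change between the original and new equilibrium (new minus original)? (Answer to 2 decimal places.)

-91.59

Initially, 21 - p = 3p - 11, so 32 = 4p and p = 8, q = 13.
The new curves are qd = 21 - 4p (demand) and qs = 3p - 11 (supply).
New equilibrium: 21 - 4p = 3p - 11 ⇒ 32 = 7p ⇒ p = 32/7 ≈ 4.5714, q = 19/7 ≈ 2.7143.
Expenditure moves from 8×13 = 104 to 4.5714×2.7143 = 12.4082; change = -91.59.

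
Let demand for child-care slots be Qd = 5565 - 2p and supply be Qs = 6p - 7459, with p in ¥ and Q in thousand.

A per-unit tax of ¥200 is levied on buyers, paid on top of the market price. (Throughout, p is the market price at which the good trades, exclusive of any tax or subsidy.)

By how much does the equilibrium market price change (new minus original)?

Initially, 5565 - 2p = 6p - 7459, so 13024 = 8p and p = 1628, Q = 2309.
Since buyers pay the price plus the tax, the effective demand curve becomes Qd = 5165 - 2p.
Setting them equal: 5165 - 2p = 6p - 7459 → 12624 = 8p, so p = 1578 and Q = 2009.
Δp = 1578 − 1628 = -50.

-50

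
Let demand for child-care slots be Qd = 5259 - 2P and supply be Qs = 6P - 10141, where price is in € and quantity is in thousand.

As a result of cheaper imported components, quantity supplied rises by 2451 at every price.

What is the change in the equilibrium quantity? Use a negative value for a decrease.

+612.75

Solve the original market: 5259 - 2P = 6P - 10141, hence P = 1925 and Q = 1409.
With the change applied: demand Qd = 5259 - 2P, supply Qs = 6P - 7690.
Setting them equal: 5259 - 2P = 6P - 7690 → 12949 = 8P, so P = 1618.625 and Q = 2021.75.
ΔQ = 2021.75 − 1409 = +612.75.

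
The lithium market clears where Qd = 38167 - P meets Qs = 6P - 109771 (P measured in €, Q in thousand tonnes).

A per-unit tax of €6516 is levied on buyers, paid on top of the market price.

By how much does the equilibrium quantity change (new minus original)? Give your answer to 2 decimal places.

Solve the original market: 38167 - P = 6P - 109771, hence P = 21134 and Q = 17033.
Since buyers pay the price plus the tax, the effective demand curve becomes Qd = 31651 - P.
Setting them equal: 31651 - P = 6P - 109771 → 141422 = 7P, so P = 141422/7 ≈ 20203.1429 and Q = 80135/7 ≈ 11447.8571.
ΔQ = 11447.8571 − 17033 = -5585.14.

-5585.14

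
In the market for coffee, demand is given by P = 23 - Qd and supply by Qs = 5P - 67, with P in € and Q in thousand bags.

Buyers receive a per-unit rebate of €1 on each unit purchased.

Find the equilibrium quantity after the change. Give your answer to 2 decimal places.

8.83

Original equilibrium: 23 - P = 5P - 67 gives 90 = 6P, so P = 15 and Q = 8.
Since buyers' out-of-pocket price is the market price minus the rebate, the effective demand curve becomes Qd = 24 - P.
Clearing the new market: 24 - P = 5P - 67, so P = 91/6 ≈ 15.1667 and Q = 53/6 ≈ 8.8333.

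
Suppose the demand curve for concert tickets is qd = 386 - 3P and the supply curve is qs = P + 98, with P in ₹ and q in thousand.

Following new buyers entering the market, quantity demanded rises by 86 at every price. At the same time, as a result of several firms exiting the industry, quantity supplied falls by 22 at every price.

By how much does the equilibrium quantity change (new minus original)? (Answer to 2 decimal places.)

Solve the original market: 386 - 3P = P + 98, hence P = 72 and q = 170.
The new curves are qd = 472 - 3P (demand) and qs = P + 76 (supply).
Clearing the new market: 472 - 3P = P + 76, so P = 99 and q = 175.
Δq = 175 − 170 = +5.00.

+5.00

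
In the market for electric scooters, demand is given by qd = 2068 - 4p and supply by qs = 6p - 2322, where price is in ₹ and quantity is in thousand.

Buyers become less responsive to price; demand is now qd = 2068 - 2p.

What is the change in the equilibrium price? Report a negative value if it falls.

Original equilibrium: 2068 - 4p = 6p - 2322 gives 4390 = 10p, so p = 439 and q = 312.
The new curves are qd = 2068 - 2p (demand) and qs = 6p - 2322 (supply).
New equilibrium: 2068 - 2p = 6p - 2322 ⇒ 4390 = 8p ⇒ p = 548.75, q = 970.5.
Δp = 548.75 − 439 = +109.75.

+109.75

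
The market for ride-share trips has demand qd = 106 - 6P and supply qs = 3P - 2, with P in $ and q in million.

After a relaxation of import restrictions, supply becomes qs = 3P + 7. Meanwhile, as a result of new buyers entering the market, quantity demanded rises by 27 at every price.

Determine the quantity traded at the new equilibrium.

49

Before the shock: 106 - 6P = 3P - 2 ⇒ 108 = 9P ⇒ P = 12, q = 34.
The shock moves the curves to qd = 133 - 6P and qs = 3P + 7.
Setting them equal: 133 - 6P = 3P + 7 → 126 = 9P, so P = 14 and q = 49.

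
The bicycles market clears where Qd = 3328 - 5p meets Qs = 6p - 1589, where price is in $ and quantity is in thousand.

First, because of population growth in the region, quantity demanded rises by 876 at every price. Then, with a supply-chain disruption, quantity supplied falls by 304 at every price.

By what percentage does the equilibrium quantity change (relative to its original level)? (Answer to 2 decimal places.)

+31.07

Solve the original market: 3328 - 5p = 6p - 1589, hence p = 447 and Q = 1093.
With the change applied: demand Qd = 4204 - 5p, supply Qs = 6p - 1893.
New equilibrium: 4204 - 5p = 6p - 1893 ⇒ 6097 = 11p ⇒ p = 6097/11 ≈ 554.2727, Q = 15759/11 ≈ 1432.6364.
%ΔQ = (1432.6364 − 1093) / 1093 × 100 = +31.07%.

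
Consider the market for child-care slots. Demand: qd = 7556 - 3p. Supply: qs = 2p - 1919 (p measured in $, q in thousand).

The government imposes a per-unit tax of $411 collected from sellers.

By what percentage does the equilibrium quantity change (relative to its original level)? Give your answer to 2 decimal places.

-26.36

Original equilibrium: 7556 - 3p = 2p - 1919 gives 9475 = 5p, so p = 1895 and q = 1871.
Since sellers keep the price net of the tax, the effective supply curve becomes qs = 2p - 2741.
Equate the new curves: 7556 - 3p = 2p - 2741, giving 10297 = 5p, p = 2059.4, q = 1377.8.
%Δq = (1377.8 − 1871) / 1871 × 100 = -26.36%.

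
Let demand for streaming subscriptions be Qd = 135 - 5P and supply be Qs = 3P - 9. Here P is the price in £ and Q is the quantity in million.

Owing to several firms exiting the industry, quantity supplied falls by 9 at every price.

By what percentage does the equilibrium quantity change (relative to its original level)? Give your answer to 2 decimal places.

-12.50

Solve the original market: 135 - 5P = 3P - 9, hence P = 18 and Q = 45.
The new curves are Qd = 135 - 5P (demand) and Qs = 3P - 18 (supply).
Clearing the new market: 135 - 5P = 3P - 18, so P = 19.125 and Q = 39.375.
%ΔQ = (39.375 − 45) / 45 × 100 = -12.50%.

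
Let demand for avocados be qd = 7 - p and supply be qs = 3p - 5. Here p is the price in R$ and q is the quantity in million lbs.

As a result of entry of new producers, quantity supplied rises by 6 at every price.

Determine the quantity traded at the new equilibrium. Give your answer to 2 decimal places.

5.50

Initially, 7 - p = 3p - 5, so 12 = 4p and p = 3, q = 4.
The new curves are qd = 7 - p (demand) and qs = 3p + 1 (supply).
New equilibrium: 7 - p = 3p + 1 ⇒ 6 = 4p ⇒ p = 1.5, q = 5.5.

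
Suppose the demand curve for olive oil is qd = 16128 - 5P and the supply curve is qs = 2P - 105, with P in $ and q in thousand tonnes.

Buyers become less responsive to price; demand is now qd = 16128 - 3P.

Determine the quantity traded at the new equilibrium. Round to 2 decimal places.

Initially, 16128 - 5P = 2P - 105, so 16233 = 7P and P = 2319, q = 4533.
After the shift, demand is qd = 16128 - 3P and supply is qs = 2P - 105.
New equilibrium: 16128 - 3P = 2P - 105 ⇒ 16233 = 5P ⇒ P = 3246.6, q = 6388.2.

6388.20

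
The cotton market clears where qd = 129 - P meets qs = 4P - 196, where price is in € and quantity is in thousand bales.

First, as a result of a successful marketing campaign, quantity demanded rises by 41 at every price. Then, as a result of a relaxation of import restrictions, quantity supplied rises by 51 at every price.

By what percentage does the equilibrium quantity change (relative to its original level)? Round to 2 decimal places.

Initially, 129 - P = 4P - 196, so 325 = 5P and P = 65, q = 64.
With the change applied: demand qd = 170 - P, supply qs = 4P - 145.
Setting them equal: 170 - P = 4P - 145 → 315 = 5P, so P = 63 and q = 107.
%Δq = (107 − 64) / 64 × 100 = +67.19%.

+67.19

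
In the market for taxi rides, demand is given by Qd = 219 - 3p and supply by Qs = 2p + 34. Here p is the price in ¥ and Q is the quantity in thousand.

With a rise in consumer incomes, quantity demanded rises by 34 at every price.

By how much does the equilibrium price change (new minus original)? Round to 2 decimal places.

+6.80

Before the shock: 219 - 3p = 2p + 34 ⇒ 185 = 5p ⇒ p = 37, Q = 108.
The shock moves the curves to Qd = 253 - 3p and Qs = 2p + 34.
Clearing the new market: 253 - 3p = 2p + 34, so p = 43.8 and Q = 121.6.
Δp = 43.8 − 37 = +6.80.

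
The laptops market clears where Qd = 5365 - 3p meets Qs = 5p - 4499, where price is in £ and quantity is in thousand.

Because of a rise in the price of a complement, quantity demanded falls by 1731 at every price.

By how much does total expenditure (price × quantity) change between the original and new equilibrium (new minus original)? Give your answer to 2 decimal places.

-1460341.92

Before the shock: 5365 - 3p = 5p - 4499 ⇒ 9864 = 8p ⇒ p = 1233, Q = 1666.
With the change applied: demand Qd = 3634 - 3p, supply Qs = 5p - 4499.
New equilibrium: 3634 - 3p = 5p - 4499 ⇒ 8133 = 8p ⇒ p = 1016.625, Q = 584.125.
Expenditure moves from 1233×1666 = 2054178 to 1016.625×584.125 = 593836.078125; change = -1460341.92.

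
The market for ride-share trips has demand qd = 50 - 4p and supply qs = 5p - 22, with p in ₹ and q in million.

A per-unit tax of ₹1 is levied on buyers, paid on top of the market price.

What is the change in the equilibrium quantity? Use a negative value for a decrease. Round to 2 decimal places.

Solve the original market: 50 - 4p = 5p - 22, hence p = 8 and q = 18.
Since buyers pay the price plus the tax, the effective demand curve becomes qd = 46 - 4p.
Equate the new curves: 46 - 4p = 5p - 22, giving 68 = 9p, p = 68/9 ≈ 7.5556, q = 142/9 ≈ 15.7778.
Δq = 15.7778 − 18 = -2.22.

-2.22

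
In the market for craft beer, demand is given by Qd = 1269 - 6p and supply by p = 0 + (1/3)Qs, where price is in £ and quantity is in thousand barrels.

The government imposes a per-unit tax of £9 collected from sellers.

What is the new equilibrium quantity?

405

Initially, 1269 - 6p = 3p, so 1269 = 9p and p = 141, Q = 423.
Since sellers keep the price net of the tax, the effective supply curve becomes Qs = 3p - 27.
Clearing the new market: 1269 - 6p = 3p - 27, so p = 144 and Q = 405.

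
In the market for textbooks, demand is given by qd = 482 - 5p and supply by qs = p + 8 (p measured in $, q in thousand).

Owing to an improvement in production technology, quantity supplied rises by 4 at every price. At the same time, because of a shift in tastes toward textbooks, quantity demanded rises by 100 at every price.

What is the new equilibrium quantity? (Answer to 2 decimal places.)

107.00

Before the shock: 482 - 5p = p + 8 ⇒ 474 = 6p ⇒ p = 79, q = 87.
The shock moves the curves to qd = 582 - 5p and qs = p + 12.
Setting them equal: 582 - 5p = p + 12 → 570 = 6p, so p = 95 and q = 107.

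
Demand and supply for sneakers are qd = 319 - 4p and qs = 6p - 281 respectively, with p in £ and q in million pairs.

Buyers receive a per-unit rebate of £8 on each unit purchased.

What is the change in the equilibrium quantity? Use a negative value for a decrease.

+19.2

Original equilibrium: 319 - 4p = 6p - 281 gives 600 = 10p, so p = 60 and q = 79.
Since buyers' out-of-pocket price is the market price minus the rebate, the effective demand curve becomes qd = 351 - 4p.
New equilibrium: 351 - 4p = 6p - 281 ⇒ 632 = 10p ⇒ p = 63.2, q = 98.2.
Δq = 98.2 − 79 = +19.2.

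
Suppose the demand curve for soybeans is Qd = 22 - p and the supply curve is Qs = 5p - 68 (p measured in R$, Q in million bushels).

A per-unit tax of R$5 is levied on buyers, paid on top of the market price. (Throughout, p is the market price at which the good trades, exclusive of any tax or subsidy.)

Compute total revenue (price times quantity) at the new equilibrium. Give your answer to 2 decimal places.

40.14

Original equilibrium: 22 - p = 5p - 68 gives 90 = 6p, so p = 15 and Q = 7.
Since buyers pay the price plus the tax, the effective demand curve becomes Qd = 17 - p.
Clearing the new market: 17 - p = 5p - 68, so p = 85/6 ≈ 14.1667 and Q = 17/6 ≈ 2.8333.
New expenditure = 14.1667 × 2.8333 = 40.14.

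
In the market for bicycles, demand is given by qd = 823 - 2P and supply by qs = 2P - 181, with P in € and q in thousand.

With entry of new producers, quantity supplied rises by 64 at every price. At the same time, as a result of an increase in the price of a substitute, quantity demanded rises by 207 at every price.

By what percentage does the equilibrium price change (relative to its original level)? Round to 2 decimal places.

Initially, 823 - 2P = 2P - 181, so 1004 = 4P and P = 251, q = 321.
With the change applied: demand qd = 1030 - 2P, supply qs = 2P - 117.
Equate the new curves: 1030 - 2P = 2P - 117, giving 1147 = 4P, P = 286.75, q = 456.5.
%ΔP = (286.75 − 251) / 251 × 100 = +14.24%.

+14.24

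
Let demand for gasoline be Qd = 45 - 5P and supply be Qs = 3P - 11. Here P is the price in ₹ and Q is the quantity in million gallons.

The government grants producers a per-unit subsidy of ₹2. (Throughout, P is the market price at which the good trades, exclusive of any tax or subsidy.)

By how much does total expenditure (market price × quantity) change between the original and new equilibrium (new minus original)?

Original equilibrium: 45 - 5P = 3P - 11 gives 56 = 8P, so P = 7 and Q = 10.
Since sellers receive the price plus the subsidy, the effective supply curve becomes Qs = 3P - 5.
New equilibrium: 45 - 5P = 3P - 5 ⇒ 50 = 8P ⇒ P = 6.25, Q = 13.75.
Expenditure moves from 7×10 = 70 to 6.25×13.75 = 85.9375; change = +15.9375.

+15.9375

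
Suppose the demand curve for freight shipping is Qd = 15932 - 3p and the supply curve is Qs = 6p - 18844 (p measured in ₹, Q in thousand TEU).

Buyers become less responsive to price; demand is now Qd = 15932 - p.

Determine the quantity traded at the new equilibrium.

Initially, 15932 - 3p = 6p - 18844, so 34776 = 9p and p = 3864, Q = 4340.
With the change applied: demand Qd = 15932 - p, supply Qs = 6p - 18844.
Clearing the new market: 15932 - p = 6p - 18844, so p = 4968 and Q = 10964.

10964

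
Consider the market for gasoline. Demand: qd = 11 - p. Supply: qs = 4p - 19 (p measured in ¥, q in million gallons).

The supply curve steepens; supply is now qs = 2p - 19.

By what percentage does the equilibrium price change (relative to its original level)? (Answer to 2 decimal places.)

+66.67

Before the shock: 11 - p = 4p - 19 ⇒ 30 = 5p ⇒ p = 6, q = 5.
With the change applied: demand qd = 11 - p, supply qs = 2p - 19.
Clearing the new market: 11 - p = 2p - 19, so p = 10 and q = 1.
%Δp = (10 − 6) / 6 × 100 = +66.67%.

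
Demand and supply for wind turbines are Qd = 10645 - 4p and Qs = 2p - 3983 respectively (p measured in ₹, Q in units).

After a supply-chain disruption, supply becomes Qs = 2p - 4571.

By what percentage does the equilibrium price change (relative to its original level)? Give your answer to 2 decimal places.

Solve the original market: 10645 - 4p = 2p - 3983, hence p = 2438 and Q = 893.
After the shift, demand is Qd = 10645 - 4p and supply is Qs = 2p - 4571.
New equilibrium: 10645 - 4p = 2p - 4571 ⇒ 15216 = 6p ⇒ p = 2536, Q = 501.
%Δp = (2536 − 2438) / 2438 × 100 = +4.02%.

+4.02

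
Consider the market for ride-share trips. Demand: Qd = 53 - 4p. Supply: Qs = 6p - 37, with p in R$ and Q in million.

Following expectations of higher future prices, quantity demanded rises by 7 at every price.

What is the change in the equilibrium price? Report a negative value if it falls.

+0.7

Initially, 53 - 4p = 6p - 37, so 90 = 10p and p = 9, Q = 17.
The new curves are Qd = 60 - 4p (demand) and Qs = 6p - 37 (supply).
Clearing the new market: 60 - 4p = 6p - 37, so p = 9.7 and Q = 21.2.
Δp = 9.7 − 9 = +0.7.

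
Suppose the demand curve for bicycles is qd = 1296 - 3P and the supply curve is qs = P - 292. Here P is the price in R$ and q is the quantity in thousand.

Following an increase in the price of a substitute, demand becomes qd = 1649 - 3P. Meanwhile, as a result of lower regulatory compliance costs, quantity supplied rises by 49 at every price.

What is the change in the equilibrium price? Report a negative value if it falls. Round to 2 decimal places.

Before the shock: 1296 - 3P = P - 292 ⇒ 1588 = 4P ⇒ P = 397, q = 105.
After the shift, demand is qd = 1649 - 3P and supply is qs = P - 243.
Setting them equal: 1649 - 3P = P - 243 → 1892 = 4P, so P = 473 and q = 230.
ΔP = 473 − 397 = +76.00.

+76.00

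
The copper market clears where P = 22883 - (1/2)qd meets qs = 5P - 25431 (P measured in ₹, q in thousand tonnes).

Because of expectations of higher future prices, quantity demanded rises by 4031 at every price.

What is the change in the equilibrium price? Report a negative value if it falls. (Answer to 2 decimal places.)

Before the shock: 45766 - 2P = 5P - 25431 ⇒ 71197 = 7P ⇒ P = 10171, q = 25424.
With the change applied: demand qd = 49797 - 2P, supply qs = 5P - 25431.
Clearing the new market: 49797 - 2P = 5P - 25431, so P = 75228/7 ≈ 10746.8571 and q = 198123/7 ≈ 28303.2857.
ΔP = 10746.8571 − 10171 = +575.86.

+575.86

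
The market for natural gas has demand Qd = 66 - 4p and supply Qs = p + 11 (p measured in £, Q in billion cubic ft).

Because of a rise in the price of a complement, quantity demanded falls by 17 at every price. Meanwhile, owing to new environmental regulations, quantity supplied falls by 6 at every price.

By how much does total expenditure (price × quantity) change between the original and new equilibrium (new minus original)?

Original equilibrium: 66 - 4p = p + 11 gives 55 = 5p, so p = 11 and Q = 22.
The shock moves the curves to Qd = 49 - 4p and Qs = p + 5.
New equilibrium: 49 - 4p = p + 5 ⇒ 44 = 5p ⇒ p = 8.8, Q = 13.8.
Expenditure moves from 11×22 = 242 to 8.8×13.8 = 121.44; change = -120.56.

-120.56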